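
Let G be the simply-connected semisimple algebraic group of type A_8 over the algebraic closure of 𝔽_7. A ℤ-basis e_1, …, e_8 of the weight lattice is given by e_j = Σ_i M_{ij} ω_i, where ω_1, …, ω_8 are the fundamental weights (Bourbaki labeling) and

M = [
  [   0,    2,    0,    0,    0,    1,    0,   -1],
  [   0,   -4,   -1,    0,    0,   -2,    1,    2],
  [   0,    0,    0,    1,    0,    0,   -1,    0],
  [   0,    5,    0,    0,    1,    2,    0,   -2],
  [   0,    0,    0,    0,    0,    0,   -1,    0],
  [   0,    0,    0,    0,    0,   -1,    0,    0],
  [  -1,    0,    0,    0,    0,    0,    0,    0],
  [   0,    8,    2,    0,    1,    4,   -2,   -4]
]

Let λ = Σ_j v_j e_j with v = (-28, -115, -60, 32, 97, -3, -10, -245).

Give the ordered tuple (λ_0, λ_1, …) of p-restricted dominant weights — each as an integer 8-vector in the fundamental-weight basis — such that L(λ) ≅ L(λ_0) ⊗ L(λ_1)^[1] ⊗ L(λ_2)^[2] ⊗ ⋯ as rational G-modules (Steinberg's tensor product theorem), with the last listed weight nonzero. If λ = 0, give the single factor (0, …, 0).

Converting to the ω-basis (c_i = row i of M dotted with v = (-28, -115, -60, 32, 97, -3, -10, -245)):
  c_1 = 0*-28 + 2*-115 + 0*-60 + 0*32 + 0*97 + 1*-3 + 0*-10 + -1*-245 = 12
  c_2 = 0*-28 + -4*-115 + -1*-60 + 0*32 + 0*97 + -2*-3 + 1*-10 + 2*-245 = 26
  c_3 = 0*-28 + 0*-115 + 0*-60 + 1*32 + 0*97 + 0*-3 + -1*-10 + 0*-245 = 42
  c_4 = 0*-28 + 5*-115 + 0*-60 + 0*32 + 1*97 + 2*-3 + 0*-10 + -2*-245 = 6
  c_5 = 0*-28 + 0*-115 + 0*-60 + 0*32 + 0*97 + 0*-3 + -1*-10 + 0*-245 = 10
  c_6 = 0*-28 + 0*-115 + 0*-60 + 0*32 + 0*97 + -1*-3 + 0*-10 + 0*-245 = 3
  c_7 = -1*-28 + 0*-115 + 0*-60 + 0*32 + 0*97 + 0*-3 + 0*-10 + 0*-245 = 28
  c_8 = 0*-28 + 8*-115 + 2*-60 + 0*32 + 1*97 + 4*-3 + -2*-10 + -4*-245 = 45
Expand coordinatewise in base 7:
  c_1 = 12 = 5·7^0 + 1·7^1
  c_2 = 26 = 5·7^0 + 3·7^1
  c_3 = 42 = 0·7^0 + 6·7^1
  c_4 = 6 = 6·7^0
  c_5 = 10 = 3·7^0 + 1·7^1
  c_6 = 3 = 3·7^0
  c_7 = 28 = 0·7^0 + 4·7^1
  c_8 = 45 = 3·7^0 + 6·7^1
Factor λ_0 = (5, 5, 0, 6, 3, 3, 0, 3)
Factor λ_1 = (1, 3, 6, 0, 1, 0, 4, 6)

((5, 5, 0, 6, 3, 3, 0, 3), (1, 3, 6, 0, 1, 0, 4, 6))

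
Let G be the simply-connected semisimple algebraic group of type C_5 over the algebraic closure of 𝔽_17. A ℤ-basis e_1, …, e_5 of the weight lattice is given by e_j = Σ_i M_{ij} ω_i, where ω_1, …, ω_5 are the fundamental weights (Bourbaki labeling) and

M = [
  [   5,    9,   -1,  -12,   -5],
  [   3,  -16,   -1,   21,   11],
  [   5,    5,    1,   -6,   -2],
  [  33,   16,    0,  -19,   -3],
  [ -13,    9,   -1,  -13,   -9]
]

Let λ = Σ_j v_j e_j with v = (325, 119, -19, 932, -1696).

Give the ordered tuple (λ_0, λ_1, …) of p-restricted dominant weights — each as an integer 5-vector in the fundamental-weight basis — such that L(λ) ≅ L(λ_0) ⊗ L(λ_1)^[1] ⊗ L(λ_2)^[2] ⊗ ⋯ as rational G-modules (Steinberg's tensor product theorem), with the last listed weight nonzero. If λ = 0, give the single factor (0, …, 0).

Change of basis e → ω: c = M·v where v = (325, 119, -19, 932, -1696):
  c_1 = 5·325 + 9·119 + (-1)·(-19) + (-12)·(932) + (-5)·(-1696) = 11
  c_2 = 3·325 + (-16)·(119) + (-1)·(-19) + 21·932 + (11)·(-1696) = 6
  c_3 = 5·325 + 5·119 + (1)·(-19) + (-6)·(932) + (-2)·(-1696) = 1
  c_4 = 33·325 + 16·119 + (0)·(-19) + (-19)·(932) + (-3)·(-1696) = 9
  c_5 = (-13)·(325) + 9·119 + (-1)·(-19) + (-13)·(932) + (-9)·(-1696) = 13
Base-17 expansion of each c_i:
  c_1 = 11 = 11·17^0
  c_2 = 6 = 6·17^0
  c_3 = 1 = 1·17^0
  c_4 = 9 = 9·17^0
  c_5 = 13 = 13·17^0
Factor λ_0 = (11, 6, 1, 9, 13)

((11, 6, 1, 9, 13),)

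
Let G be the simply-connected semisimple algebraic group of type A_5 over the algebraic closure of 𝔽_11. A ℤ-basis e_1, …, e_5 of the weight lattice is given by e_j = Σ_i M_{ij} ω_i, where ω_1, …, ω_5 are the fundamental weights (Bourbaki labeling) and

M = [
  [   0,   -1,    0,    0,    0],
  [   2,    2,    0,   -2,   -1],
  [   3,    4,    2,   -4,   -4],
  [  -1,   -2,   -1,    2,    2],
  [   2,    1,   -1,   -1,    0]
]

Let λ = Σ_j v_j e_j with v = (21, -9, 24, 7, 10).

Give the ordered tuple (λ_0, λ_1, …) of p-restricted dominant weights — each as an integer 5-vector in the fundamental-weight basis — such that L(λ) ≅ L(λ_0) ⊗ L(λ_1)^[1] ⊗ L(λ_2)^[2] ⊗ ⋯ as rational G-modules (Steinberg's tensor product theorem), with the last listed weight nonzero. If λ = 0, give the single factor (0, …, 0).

In the fundamental-weight basis, λ has coordinates c = M·v (v = (21, -9, 24, 7, 10)):
  c_1 = (0)·(21) + (-1)·(-9) + (0)·(24) + (0)·(7) + (0)·(10) = 9
  c_2 = (2)·(21) + (2)·(-9) + (0)·(24) + (-2)·(7) + (-1)·(10) = 0
  c_3 = (3)·(21) + (4)·(-9) + (2)·(24) + (-4)·(7) + (-4)·(10) = 7
  c_4 = (-1)·(21) + (-2)·(-9) + (-1)·(24) + (2)·(7) + (2)·(10) = 7
  c_5 = (2)·(21) + (1)·(-9) + (-1)·(24) + (-1)·(7) + (0)·(10) = 2
Expand coordinatewise in base 11:
  c_1 = 9 = 9·11^0
  c_2 = 0
  c_3 = 7 = 7·11^0
  c_4 = 7 = 7·11^0
  c_5 = 2 = 2·11^0
p-restricted factor λ_0 = (9, 0, 7, 7, 2)

((9, 0, 7, 7, 2),)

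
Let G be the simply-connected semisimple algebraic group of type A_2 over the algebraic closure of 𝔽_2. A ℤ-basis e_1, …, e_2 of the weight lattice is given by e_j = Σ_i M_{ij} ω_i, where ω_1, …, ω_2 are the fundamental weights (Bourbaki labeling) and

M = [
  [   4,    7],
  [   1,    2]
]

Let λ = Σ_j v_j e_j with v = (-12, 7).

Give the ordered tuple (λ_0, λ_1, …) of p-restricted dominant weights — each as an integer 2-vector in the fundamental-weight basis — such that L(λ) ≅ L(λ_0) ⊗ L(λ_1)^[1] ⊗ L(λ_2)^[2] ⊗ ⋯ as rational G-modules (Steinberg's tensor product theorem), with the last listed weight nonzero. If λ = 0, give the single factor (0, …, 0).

Change of basis e → ω: c = M·v where v = (-12, 7):
  c_1 = 4*-12 + 7*7 = 1
  c_2 = 1*-12 + 2*7 = 2
Base-2 expansion of each c_i:
  c_1 = 1 = 1·2^0
  c_2 = 2 = 0·2^0 + 1·2^1
λ_0 = (1, 0)
λ_1 = (0, 1)

((1, 0), (0, 1))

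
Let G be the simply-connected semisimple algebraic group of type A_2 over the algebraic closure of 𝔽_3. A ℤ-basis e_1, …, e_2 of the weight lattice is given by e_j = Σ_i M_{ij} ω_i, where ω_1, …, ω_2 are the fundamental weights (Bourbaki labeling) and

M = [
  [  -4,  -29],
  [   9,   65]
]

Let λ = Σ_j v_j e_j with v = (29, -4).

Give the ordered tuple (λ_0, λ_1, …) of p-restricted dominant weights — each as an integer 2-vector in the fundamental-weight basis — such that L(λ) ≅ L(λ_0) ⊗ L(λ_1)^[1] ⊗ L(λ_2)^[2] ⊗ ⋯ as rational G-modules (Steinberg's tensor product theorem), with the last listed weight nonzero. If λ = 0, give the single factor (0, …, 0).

((0, 1),)

In the fundamental-weight basis, λ has coordinates c = M·v (v = (29, -4)):
  c_1 = (-4)·(29) + (-29)·(-4) = 0
  c_2 = (9)·(29) + (65)·(-4) = 1
Base-3 expansion of each c_i:
  c_1 = 0
  c_2 = 1 = 1·3^0
λ_0 = (0, 1)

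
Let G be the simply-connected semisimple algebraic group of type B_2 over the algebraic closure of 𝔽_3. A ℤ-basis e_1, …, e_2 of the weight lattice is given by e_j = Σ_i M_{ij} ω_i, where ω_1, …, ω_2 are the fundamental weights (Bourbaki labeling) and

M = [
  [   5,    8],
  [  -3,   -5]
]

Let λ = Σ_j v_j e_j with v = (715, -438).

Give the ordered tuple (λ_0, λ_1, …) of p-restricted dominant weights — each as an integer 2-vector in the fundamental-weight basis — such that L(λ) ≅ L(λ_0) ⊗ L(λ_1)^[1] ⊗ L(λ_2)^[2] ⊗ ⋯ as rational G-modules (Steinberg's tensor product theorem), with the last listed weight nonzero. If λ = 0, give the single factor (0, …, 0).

((2, 0), (2, 0), (1, 2), (2, 1))

Compute c_i = Σ_j M_{ij} v_j with v = (715, -438):
  c_1 = (5)·(715) + (8)·(-438) = 71
  c_2 = (-3)·(715) + (-5)·(-438) = 45
p = 3; digits c_i = Σ_j d_{ij}·3^j, 0 ≤ d_{ij} < 3:
  c_1 = 71 = 2·3^0 + 2·3^1 + 1·3^2 + 2·3^3
  c_2 = 45 = 0·3^0 + 0·3^1 + 2·3^2 + 1·3^3
λ_0 = (2, 0)
λ_1 = (2, 0)
λ_2 = (1, 2)
λ_3 = (2, 1)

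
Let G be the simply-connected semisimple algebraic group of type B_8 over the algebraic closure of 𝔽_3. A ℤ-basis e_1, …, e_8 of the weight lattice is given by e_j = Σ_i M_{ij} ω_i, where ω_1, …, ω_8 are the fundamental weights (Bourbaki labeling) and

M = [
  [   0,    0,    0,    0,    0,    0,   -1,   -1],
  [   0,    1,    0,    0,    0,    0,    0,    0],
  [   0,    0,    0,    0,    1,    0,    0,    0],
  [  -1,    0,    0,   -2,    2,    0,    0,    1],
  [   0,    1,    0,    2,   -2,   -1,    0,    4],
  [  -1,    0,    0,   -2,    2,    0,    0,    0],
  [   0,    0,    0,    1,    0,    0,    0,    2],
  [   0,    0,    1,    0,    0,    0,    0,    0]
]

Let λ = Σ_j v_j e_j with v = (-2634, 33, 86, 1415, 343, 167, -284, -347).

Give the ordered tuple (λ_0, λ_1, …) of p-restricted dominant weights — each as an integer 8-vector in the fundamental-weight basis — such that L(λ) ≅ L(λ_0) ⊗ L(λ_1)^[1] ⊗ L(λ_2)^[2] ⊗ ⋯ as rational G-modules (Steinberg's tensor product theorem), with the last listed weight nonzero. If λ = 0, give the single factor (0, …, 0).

ω-coordinates c = M·v, v = (-2634, 33, 86, 1415, 343, 167, -284, -347):
  c_1 = 0*-2634 + 0*33 + 0*86 + 0*1415 + 0*343 + 0*167 + -1*-284 + -1*-347 = 631
  c_2 = 0*-2634 + 1*33 + 0*86 + 0*1415 + 0*343 + 0*167 + 0*-284 + 0*-347 = 33
  c_3 = 0*-2634 + 0*33 + 0*86 + 0*1415 + 1*343 + 0*167 + 0*-284 + 0*-347 = 343
  c_4 = -1*-2634 + 0*33 + 0*86 + -2*1415 + 2*343 + 0*167 + 0*-284 + 1*-347 = 143
  c_5 = 0*-2634 + 1*33 + 0*86 + 2*1415 + -2*343 + -1*167 + 0*-284 + 4*-347 = 622
  c_6 = -1*-2634 + 0*33 + 0*86 + -2*1415 + 2*343 + 0*167 + 0*-284 + 0*-347 = 490
  c_7 = 0*-2634 + 0*33 + 0*86 + 1*1415 + 0*343 + 0*167 + 0*-284 + 2*-347 = 721
  c_8 = 0*-2634 + 0*33 + 1*86 + 0*1415 + 0*343 + 0*167 + 0*-284 + 0*-347 = 86
Expand coordinatewise in base 3:
  c_1 = 631 = 1·3^0 + 0·3^1 + 1·3^2 + 2·3^3 + 1·3^4 + 2·3^5
  c_2 = 33 = 0·3^0 + 2·3^1 + 0·3^2 + 1·3^3
  c_3 = 343 = 1·3^0 + 0·3^1 + 2·3^2 + 0·3^3 + 1·3^4 + 1·3^5
  c_4 = 143 = 2·3^0 + 2·3^1 + 0·3^2 + 2·3^3 + 1·3^4
  c_5 = 622 = 1·3^0 + 0·3^1 + 0·3^2 + 2·3^3 + 1·3^4 + 2·3^5
  c_6 = 490 = 1·3^0 + 1·3^1 + 0·3^2 + 0·3^3 + 0·3^4 + 2·3^5
  c_7 = 721 = 1·3^0 + 0·3^1 + 2·3^2 + 2·3^3 + 2·3^4 + 2·3^5
  c_8 = 86 = 2·3^0 + 1·3^1 + 0·3^2 + 0·3^3 + 1·3^4
λ_0 = (1, 0, 1, 2, 1, 1, 1, 2)
λ_1 = (0, 2, 0, 2, 0, 1, 0, 1)
λ_2 = (1, 0, 2, 0, 0, 0, 2, 0)
λ_3 = (2, 1, 0, 2, 2, 0, 2, 0)
λ_4 = (1, 0, 1, 1, 1, 0, 2, 1)
λ_5 = (2, 0, 1, 0, 2, 2, 2, 0)

((1, 0, 1, 2, 1, 1, 1, 2), (0, 2, 0, 2, 0, 1, 0, 1), (1, 0, 2, 0, 0, 0, 2, 0), (2, 1, 0, 2, 2, 0, 2, 0), (1, 0, 1, 1, 1, 0, 2, 1), (2, 0, 1, 0, 2, 2, 2, 0))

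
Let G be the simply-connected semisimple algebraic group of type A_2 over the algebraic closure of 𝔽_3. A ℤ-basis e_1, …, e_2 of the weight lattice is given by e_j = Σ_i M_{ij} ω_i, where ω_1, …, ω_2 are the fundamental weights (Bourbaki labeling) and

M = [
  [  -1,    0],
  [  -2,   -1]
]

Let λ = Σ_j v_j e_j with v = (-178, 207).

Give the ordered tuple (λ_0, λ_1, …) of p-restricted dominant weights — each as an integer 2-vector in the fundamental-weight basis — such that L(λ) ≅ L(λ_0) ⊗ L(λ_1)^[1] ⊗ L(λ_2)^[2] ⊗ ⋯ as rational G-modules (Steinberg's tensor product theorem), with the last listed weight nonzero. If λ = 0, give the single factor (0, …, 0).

((1, 2), (2, 1), (1, 1), (0, 2), (2, 1))

Converting to the ω-basis (c_i = row i of M dotted with v = (-178, 207)):
  c_1 = (-1)·(-178) + (0)·(207) = 178
  c_2 = (-2)·(-178) + (-1)·(207) = 149
Base-3 expansion of each c_i:
  c_1 = 178 = 1·3^0 + 2·3^1 + 1·3^2 + 0·3^3 + 2·3^4
  c_2 = 149 = 2·3^0 + 1·3^1 + 1·3^2 + 2·3^3 + 1·3^4
Factor λ_0 = (1, 2)
Factor λ_1 = (2, 1)
Factor λ_2 = (1, 1)
Factor λ_3 = (0, 2)
Factor λ_4 = (2, 1)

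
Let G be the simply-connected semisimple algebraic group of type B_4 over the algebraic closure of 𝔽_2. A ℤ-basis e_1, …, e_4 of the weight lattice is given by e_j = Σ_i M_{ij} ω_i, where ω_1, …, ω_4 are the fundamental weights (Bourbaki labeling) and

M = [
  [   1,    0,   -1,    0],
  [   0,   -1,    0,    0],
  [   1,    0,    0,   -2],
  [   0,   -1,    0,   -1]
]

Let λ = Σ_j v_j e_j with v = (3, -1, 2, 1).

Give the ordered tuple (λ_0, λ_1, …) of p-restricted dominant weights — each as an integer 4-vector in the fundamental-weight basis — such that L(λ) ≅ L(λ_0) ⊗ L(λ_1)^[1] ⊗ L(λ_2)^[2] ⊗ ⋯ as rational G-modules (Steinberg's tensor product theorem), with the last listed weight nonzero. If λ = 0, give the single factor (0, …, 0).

Compute c_i = Σ_j M_{ij} v_j with v = (3, -1, 2, 1):
  c_1 = (1)·(3) + (0)·(-1) + (-1)·(2) + (0)·(1) = 1
  c_2 = (0)·(3) + (-1)·(-1) + (0)·(2) + (0)·(1) = 1
  c_3 = (1)·(3) + (0)·(-1) + (0)·(2) + (-2)·(1) = 1
  c_4 = (0)·(3) + (-1)·(-1) + (0)·(2) + (-1)·(1) = 0
Expand coordinatewise in base 2:
  c_1 = 1 = 1·2^0
  c_2 = 1 = 1·2^0
  c_3 = 1 = 1·2^0
  c_4 = 0
Factor λ_0 = (1, 1, 1, 0)

((1, 1, 1, 0),)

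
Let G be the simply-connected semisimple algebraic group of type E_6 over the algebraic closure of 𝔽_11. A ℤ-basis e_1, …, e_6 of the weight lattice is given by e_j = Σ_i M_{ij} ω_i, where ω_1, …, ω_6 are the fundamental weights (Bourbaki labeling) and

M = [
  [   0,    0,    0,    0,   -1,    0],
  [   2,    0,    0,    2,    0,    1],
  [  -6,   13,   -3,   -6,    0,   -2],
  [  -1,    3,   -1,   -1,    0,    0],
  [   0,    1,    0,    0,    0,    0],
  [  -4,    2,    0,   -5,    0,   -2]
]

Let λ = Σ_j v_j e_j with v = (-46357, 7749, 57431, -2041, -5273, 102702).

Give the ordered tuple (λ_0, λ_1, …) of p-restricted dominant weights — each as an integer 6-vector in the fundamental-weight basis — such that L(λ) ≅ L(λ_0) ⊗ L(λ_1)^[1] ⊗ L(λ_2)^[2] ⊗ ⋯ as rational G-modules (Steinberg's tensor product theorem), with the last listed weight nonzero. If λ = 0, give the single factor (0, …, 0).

((4, 10, 8, 2, 5, 7), (6, 8, 10, 5, 0, 3), (10, 4, 0, 7, 9, 3), (3, 4, 10, 10, 5, 4))

ω-coordinates c = M·v, v = (-46357, 7749, 57431, -2041, -5273, 102702):
  c_1 = (0)·(-46357) + (0)·(7749) + (0)·(57431) + (0)·(-2041) + (-1)·(-5273) + (0)·(102702) = 5273
  c_2 = (2)·(-46357) + (0)·(7749) + (0)·(57431) + (2)·(-2041) + (0)·(-5273) + (1)·(102702) = 5906
  c_3 = (-6)·(-46357) + (13)·(7749) + (-3)·(57431) + (-6)·(-2041) + (0)·(-5273) + (-2)·(102702) = 13428
  c_4 = (-1)·(-46357) + (3)·(7749) + (-1)·(57431) + (-1)·(-2041) + (0)·(-5273) + (0)·(102702) = 14214
  c_5 = (0)·(-46357) + (1)·(7749) + (0)·(57431) + (0)·(-2041) + (0)·(-5273) + (0)·(102702) = 7749
  c_6 = (-4)·(-46357) + (2)·(7749) + (0)·(57431) + (-5)·(-2041) + (0)·(-5273) + (-2)·(102702) = 5727
Base-11 expansion of each c_i:
  c_1 = 5273 = 4·11^0 + 6·11^1 + 10·11^2 + 3·11^3
  c_2 = 5906 = 10·11^0 + 8·11^1 + 4·11^2 + 4·11^3
  c_3 = 13428 = 8·11^0 + 10·11^1 + 0·11^2 + 10·11^3
  c_4 = 14214 = 2·11^0 + 5·11^1 + 7·11^2 + 10·11^3
  c_5 = 7749 = 5·11^0 + 0·11^1 + 9·11^2 + 5·11^3
  c_6 = 5727 = 7·11^0 + 3·11^1 + 3·11^2 + 4·11^3
p-restricted factor λ_0 = (4, 10, 8, 2, 5, 7)
p-restricted factor λ_1 = (6, 8, 10, 5, 0, 3)
p-restricted factor λ_2 = (10, 4, 0, 7, 9, 3)
p-restricted factor λ_3 = (3, 4, 10, 10, 5, 4)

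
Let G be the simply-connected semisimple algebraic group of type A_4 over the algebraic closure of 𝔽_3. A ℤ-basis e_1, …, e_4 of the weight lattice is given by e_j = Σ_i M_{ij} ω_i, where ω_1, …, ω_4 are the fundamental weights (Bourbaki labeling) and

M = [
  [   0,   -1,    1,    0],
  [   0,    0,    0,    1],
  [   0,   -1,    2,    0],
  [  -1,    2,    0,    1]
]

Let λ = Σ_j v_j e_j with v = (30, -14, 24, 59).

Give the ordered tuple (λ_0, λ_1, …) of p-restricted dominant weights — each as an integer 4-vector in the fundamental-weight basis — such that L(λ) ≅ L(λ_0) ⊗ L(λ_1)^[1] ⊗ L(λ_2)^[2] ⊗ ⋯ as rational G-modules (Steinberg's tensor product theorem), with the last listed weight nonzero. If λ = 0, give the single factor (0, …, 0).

Compute c_i = Σ_j M_{ij} v_j with v = (30, -14, 24, 59):
  c_1 = 0*30 + -1*-14 + 1*24 + 0*59 = 38
  c_2 = 0*30 + 0*-14 + 0*24 + 1*59 = 59
  c_3 = 0*30 + -1*-14 + 2*24 + 0*59 = 62
  c_4 = -1*30 + 2*-14 + 0*24 + 1*59 = 1
Expand coordinatewise in base 3:
  c_1 = 38 = 2·3^0 + 0·3^1 + 1·3^2 + 1·3^3
  c_2 = 59 = 2·3^0 + 1·3^1 + 0·3^2 + 2·3^3
  c_3 = 62 = 2·3^0 + 2·3^1 + 0·3^2 + 2·3^3
  c_4 = 1 = 1·3^0
Factor λ_0 = (2, 2, 2, 1)
Factor λ_1 = (0, 1, 2, 0)
Factor λ_2 = (1, 0, 0, 0)
Factor λ_3 = (1, 2, 2, 0)

((2, 2, 2, 1), (0, 1, 2, 0), (1, 0, 0, 0), (1, 2, 2, 0))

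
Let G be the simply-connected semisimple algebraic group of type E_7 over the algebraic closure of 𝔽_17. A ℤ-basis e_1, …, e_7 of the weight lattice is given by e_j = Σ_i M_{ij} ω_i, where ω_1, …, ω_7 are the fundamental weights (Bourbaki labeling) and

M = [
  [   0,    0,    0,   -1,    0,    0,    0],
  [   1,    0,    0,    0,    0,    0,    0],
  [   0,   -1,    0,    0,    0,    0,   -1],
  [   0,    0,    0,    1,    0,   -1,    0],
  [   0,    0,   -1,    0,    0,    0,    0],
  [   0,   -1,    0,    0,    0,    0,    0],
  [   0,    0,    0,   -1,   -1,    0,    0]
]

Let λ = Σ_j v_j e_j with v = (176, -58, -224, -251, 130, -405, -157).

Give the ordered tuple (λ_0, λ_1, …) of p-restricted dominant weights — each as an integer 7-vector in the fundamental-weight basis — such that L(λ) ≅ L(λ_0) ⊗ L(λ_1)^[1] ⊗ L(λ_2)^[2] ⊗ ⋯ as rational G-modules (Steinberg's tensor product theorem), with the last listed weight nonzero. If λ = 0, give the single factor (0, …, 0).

((13, 6, 11, 1, 3, 7, 2), (14, 10, 12, 9, 13, 3, 7))

In the fundamental-weight basis, λ has coordinates c = M·v (v = (176, -58, -224, -251, 130, -405, -157)):
  c_1 = 0*176 + 0*-58 + 0*-224 + -1*-251 + 0*130 + 0*-405 + 0*-157 = 251
  c_2 = 1*176 + 0*-58 + 0*-224 + 0*-251 + 0*130 + 0*-405 + 0*-157 = 176
  c_3 = 0*176 + -1*-58 + 0*-224 + 0*-251 + 0*130 + 0*-405 + -1*-157 = 215
  c_4 = 0*176 + 0*-58 + 0*-224 + 1*-251 + 0*130 + -1*-405 + 0*-157 = 154
  c_5 = 0*176 + 0*-58 + -1*-224 + 0*-251 + 0*130 + 0*-405 + 0*-157 = 224
  c_6 = 0*176 + -1*-58 + 0*-224 + 0*-251 + 0*130 + 0*-405 + 0*-157 = 58
  c_7 = 0*176 + 0*-58 + 0*-224 + -1*-251 + -1*130 + 0*-405 + 0*-157 = 121
Expand coordinatewise in base 17:
  c_1 = 251 = 13·17^0 + 14·17^1
  c_2 = 176 = 6·17^0 + 10·17^1
  c_3 = 215 = 11·17^0 + 12·17^1
  c_4 = 154 = 1·17^0 + 9·17^1
  c_5 = 224 = 3·17^0 + 13·17^1
  c_6 = 58 = 7·17^0 + 3·17^1
  c_7 = 121 = 2·17^0 + 7·17^1
Factor λ_0 = (13, 6, 11, 1, 3, 7, 2)
Factor λ_1 = (14, 10, 12, 9, 13, 3, 7)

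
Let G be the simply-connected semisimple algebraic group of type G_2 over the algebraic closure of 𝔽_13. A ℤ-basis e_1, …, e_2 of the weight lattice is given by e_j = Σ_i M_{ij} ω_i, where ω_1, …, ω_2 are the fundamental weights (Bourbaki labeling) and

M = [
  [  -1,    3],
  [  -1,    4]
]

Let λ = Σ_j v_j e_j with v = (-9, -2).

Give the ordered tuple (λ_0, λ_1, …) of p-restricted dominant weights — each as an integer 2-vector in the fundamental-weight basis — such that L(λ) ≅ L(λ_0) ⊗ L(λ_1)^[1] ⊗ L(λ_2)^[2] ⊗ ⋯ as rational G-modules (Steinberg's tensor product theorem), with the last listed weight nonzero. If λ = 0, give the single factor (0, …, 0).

In the fundamental-weight basis, λ has coordinates c = M·v (v = (-9, -2)):
  c_1 = (-1)·(-9) + (3)·(-2) = 3
  c_2 = (-1)·(-9) + (4)·(-2) = 1
Base-13 expansion of each c_i:
  c_1 = 3 = 3·13^0
  c_2 = 1 = 1·13^0
p-restricted factor λ_0 = (3, 1)

((3, 1),)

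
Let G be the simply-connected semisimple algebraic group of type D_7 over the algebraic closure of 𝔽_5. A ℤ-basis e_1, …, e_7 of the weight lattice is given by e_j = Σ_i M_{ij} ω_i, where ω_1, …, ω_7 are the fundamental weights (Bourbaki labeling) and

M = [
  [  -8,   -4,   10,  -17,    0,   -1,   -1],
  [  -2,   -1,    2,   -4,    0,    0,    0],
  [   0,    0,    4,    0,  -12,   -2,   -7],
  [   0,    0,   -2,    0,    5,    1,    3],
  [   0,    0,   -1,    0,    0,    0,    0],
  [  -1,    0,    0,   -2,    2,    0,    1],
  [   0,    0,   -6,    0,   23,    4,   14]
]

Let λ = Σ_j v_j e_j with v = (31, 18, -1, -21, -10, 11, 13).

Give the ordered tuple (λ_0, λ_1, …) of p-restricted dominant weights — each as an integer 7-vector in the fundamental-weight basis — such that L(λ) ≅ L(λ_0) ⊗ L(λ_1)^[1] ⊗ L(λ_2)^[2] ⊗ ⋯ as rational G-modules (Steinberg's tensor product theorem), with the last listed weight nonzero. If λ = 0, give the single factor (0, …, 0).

Change of basis e → ω: c = M·v where v = (31, 18, -1, -21, -10, 11, 13):
  c_1 = (-8)·(31) + (-4)·(18) + (10)·(-1) + (-17)·(-21) + (0)·(-10) + (-1)·(11) + (-1)·(13) = 3
  c_2 = (-2)·(31) + (-1)·(18) + (2)·(-1) + (-4)·(-21) + (0)·(-10) + (0)·(11) + (0)·(13) = 2
  c_3 = (0)·(31) + (0)·(18) + (4)·(-1) + (0)·(-21) + (-12)·(-10) + (-2)·(11) + (-7)·(13) = 3
  c_4 = (0)·(31) + (0)·(18) + (-2)·(-1) + (0)·(-21) + (5)·(-10) + (1)·(11) + (3)·(13) = 2
  c_5 = (0)·(31) + (0)·(18) + (-1)·(-1) + (0)·(-21) + (0)·(-10) + (0)·(11) + (0)·(13) = 1
  c_6 = (-1)·(31) + (0)·(18) + (0)·(-1) + (-2)·(-21) + (2)·(-10) + (0)·(11) + (1)·(13) = 4
  c_7 = (0)·(31) + (0)·(18) + (-6)·(-1) + (0)·(-21) + (23)·(-10) + (4)·(11) + (14)·(13) = 2
Expand coordinatewise in base 5:
  c_1 = 3 = 3·5^0
  c_2 = 2 = 2·5^0
  c_3 = 3 = 3·5^0
  c_4 = 2 = 2·5^0
  c_5 = 1 = 1·5^0
  c_6 = 4 = 4·5^0
  c_7 = 2 = 2·5^0
λ_0 = (3, 2, 3, 2, 1, 4, 2)

((3, 2, 3, 2, 1, 4, 2),)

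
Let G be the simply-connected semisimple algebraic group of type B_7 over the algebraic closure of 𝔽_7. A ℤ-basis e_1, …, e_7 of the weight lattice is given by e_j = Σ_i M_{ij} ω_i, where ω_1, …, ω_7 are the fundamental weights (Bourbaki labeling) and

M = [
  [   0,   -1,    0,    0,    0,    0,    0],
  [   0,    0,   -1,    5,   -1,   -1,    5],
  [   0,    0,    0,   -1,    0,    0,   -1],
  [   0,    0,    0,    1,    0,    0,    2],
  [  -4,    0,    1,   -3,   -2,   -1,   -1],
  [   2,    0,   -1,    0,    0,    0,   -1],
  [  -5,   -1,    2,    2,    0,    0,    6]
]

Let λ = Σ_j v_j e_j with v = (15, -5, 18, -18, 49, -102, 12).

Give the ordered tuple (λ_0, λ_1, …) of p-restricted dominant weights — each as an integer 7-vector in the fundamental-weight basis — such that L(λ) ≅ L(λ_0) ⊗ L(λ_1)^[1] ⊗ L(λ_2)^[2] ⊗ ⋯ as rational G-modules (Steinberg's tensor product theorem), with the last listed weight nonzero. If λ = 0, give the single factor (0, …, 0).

((5, 5, 6, 6, 4, 0, 2),)

Change of basis e → ω: c = M·v where v = (15, -5, 18, -18, 49, -102, 12):
  c_1 = (0)·(15) + (-1)·(-5) + (0)·(18) + (0)·(-18) + (0)·(49) + (0)·(-102) + (0)·(12) = 5
  c_2 = (0)·(15) + (0)·(-5) + (-1)·(18) + (5)·(-18) + (-1)·(49) + (-1)·(-102) + (5)·(12) = 5
  c_3 = (0)·(15) + (0)·(-5) + (0)·(18) + (-1)·(-18) + (0)·(49) + (0)·(-102) + (-1)·(12) = 6
  c_4 = (0)·(15) + (0)·(-5) + (0)·(18) + (1)·(-18) + (0)·(49) + (0)·(-102) + (2)·(12) = 6
  c_5 = (-4)·(15) + (0)·(-5) + (1)·(18) + (-3)·(-18) + (-2)·(49) + (-1)·(-102) + (-1)·(12) = 4
  c_6 = (2)·(15) + (0)·(-5) + (-1)·(18) + (0)·(-18) + (0)·(49) + (0)·(-102) + (-1)·(12) = 0
  c_7 = (-5)·(15) + (-1)·(-5) + (2)·(18) + (2)·(-18) + (0)·(49) + (0)·(-102) + (6)·(12) = 2
Expand coordinatewise in base 7:
  c_1 = 5 = 5·7^0
  c_2 = 5 = 5·7^0
  c_3 = 6 = 6·7^0
  c_4 = 6 = 6·7^0
  c_5 = 4 = 4·7^0
  c_6 = 0
  c_7 = 2 = 2·7^0
λ_0 = (5, 5, 6, 6, 4, 0, 2)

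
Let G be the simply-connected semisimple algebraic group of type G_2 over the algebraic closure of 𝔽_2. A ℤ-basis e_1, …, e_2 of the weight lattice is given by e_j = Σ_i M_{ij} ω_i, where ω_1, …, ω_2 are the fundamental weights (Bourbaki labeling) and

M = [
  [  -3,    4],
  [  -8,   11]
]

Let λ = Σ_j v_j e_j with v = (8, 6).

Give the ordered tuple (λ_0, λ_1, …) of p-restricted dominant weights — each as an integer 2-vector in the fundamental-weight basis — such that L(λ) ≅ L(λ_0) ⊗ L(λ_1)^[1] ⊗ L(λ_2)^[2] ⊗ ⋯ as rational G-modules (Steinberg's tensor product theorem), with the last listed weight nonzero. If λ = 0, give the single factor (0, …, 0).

((0, 0), (0, 1))

Converting to the ω-basis (c_i = row i of M dotted with v = (8, 6)):
  c_1 = -3*8 + 4*6 = 0
  c_2 = -8*8 + 11*6 = 2
Base-2 expansion of each c_i:
  c_1 = 0
  c_2 = 2 = 0·2^0 + 1·2^1
λ_0 = (0, 0)
λ_1 = (0, 1)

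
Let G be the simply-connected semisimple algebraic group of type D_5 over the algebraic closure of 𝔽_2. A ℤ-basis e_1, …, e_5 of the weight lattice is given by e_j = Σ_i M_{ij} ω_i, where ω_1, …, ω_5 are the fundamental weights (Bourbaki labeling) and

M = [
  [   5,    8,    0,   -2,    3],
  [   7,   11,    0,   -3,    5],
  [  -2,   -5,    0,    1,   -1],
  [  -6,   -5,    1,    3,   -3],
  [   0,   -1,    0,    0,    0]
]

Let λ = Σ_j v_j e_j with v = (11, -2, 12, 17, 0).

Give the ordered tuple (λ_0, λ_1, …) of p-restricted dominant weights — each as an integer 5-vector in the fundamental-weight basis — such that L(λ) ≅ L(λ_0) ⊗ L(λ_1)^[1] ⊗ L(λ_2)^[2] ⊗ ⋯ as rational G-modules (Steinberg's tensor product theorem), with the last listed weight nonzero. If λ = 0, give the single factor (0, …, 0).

((1, 0, 1, 1, 0), (0, 0, 0, 1, 1), (1, 1, 1, 1, 0))

Change of basis e → ω: c = M·v where v = (11, -2, 12, 17, 0):
  c_1 = 5*11 + 8*-2 + 0*12 + -2*17 + 3*0 = 5
  c_2 = 7*11 + 11*-2 + 0*12 + -3*17 + 5*0 = 4
  c_3 = -2*11 + -5*-2 + 0*12 + 1*17 + -1*0 = 5
  c_4 = -6*11 + -5*-2 + 1*12 + 3*17 + -3*0 = 7
  c_5 = 0*11 + -1*-2 + 0*12 + 0*17 + 0*0 = 2
Expand coordinatewise in base 2:
  c_1 = 5 = 1·2^0 + 0·2^1 + 1·2^2
  c_2 = 4 = 0·2^0 + 0·2^1 + 1·2^2
  c_3 = 5 = 1·2^0 + 0·2^1 + 1·2^2
  c_4 = 7 = 1·2^0 + 1·2^1 + 1·2^2
  c_5 = 2 = 0·2^0 + 1·2^1
Factor λ_0 = (1, 0, 1, 1, 0)
Factor λ_1 = (0, 0, 0, 1, 1)
Factor λ_2 = (1, 1, 1, 1, 0)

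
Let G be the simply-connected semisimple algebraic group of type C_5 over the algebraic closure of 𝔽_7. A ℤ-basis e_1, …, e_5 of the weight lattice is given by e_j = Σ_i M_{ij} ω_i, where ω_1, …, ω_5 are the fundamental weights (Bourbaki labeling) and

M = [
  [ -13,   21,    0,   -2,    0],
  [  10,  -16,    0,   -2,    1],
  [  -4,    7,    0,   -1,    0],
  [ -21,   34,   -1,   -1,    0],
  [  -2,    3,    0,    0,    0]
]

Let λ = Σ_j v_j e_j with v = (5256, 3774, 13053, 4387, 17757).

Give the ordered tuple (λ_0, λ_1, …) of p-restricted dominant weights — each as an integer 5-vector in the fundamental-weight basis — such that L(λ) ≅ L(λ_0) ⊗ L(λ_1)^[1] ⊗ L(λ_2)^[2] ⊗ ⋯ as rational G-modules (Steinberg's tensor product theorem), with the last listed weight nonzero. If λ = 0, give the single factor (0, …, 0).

Converting to the ω-basis (c_i = row i of M dotted with v = (5256, 3774, 13053, 4387, 17757)):
  c_1 = (-13)·(5256) + (21)·(3774) + (0)·(13053) + (-2)·(4387) + (0)·(17757) = 2152
  c_2 = (10)·(5256) + (-16)·(3774) + (0)·(13053) + (-2)·(4387) + (1)·(17757) = 1159
  c_3 = (-4)·(5256) + (7)·(3774) + (0)·(13053) + (-1)·(4387) + (0)·(17757) = 1007
  c_4 = (-21)·(5256) + (34)·(3774) + (-1)·(13053) + (-1)·(4387) + (0)·(17757) = 500
  c_5 = (-2)·(5256) + (3)·(3774) + (0)·(13053) + (0)·(4387) + (0)·(17757) = 810
Writing each c_i in base p = 7:
  c_1 = 2152 = 3·7^0 + 6·7^1 + 1·7^2 + 6·7^3
  c_2 = 1159 = 4·7^0 + 4·7^1 + 2·7^2 + 3·7^3
  c_3 = 1007 = 6·7^0 + 3·7^1 + 6·7^2 + 2·7^3
  c_4 = 500 = 3·7^0 + 1·7^1 + 3·7^2 + 1·7^3
  c_5 = 810 = 5·7^0 + 3·7^1 + 2·7^2 + 2·7^3
p-restricted factor λ_0 = (3, 4, 6, 3, 5)
p-restricted factor λ_1 = (6, 4, 3, 1, 3)
p-restricted factor λ_2 = (1, 2, 6, 3, 2)
p-restricted factor λ_3 = (6, 3, 2, 1, 2)

((3, 4, 6, 3, 5), (6, 4, 3, 1, 3), (1, 2, 6, 3, 2), (6, 3, 2, 1, 2))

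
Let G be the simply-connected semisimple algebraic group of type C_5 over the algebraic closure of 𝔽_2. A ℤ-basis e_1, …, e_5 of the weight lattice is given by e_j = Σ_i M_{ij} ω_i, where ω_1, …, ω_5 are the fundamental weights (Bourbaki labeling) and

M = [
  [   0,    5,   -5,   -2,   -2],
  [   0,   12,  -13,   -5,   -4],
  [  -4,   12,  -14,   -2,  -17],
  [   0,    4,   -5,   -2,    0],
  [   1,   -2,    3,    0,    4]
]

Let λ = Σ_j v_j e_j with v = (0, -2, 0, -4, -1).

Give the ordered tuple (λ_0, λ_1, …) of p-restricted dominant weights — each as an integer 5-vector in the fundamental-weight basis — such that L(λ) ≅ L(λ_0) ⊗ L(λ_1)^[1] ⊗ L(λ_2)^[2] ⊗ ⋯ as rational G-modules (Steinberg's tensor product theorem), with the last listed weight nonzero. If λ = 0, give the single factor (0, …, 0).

((0, 0, 1, 0, 0),)

Compute c_i = Σ_j M_{ij} v_j with v = (0, -2, 0, -4, -1):
  c_1 = 0·0 + (5)·(-2) + (-5)·(0) + (-2)·(-4) + (-2)·(-1) = 0
  c_2 = 0·0 + (12)·(-2) + (-13)·(0) + (-5)·(-4) + (-4)·(-1) = 0
  c_3 = (-4)·(0) + (12)·(-2) + (-14)·(0) + (-2)·(-4) + (-17)·(-1) = 1
  c_4 = 0·0 + (4)·(-2) + (-5)·(0) + (-2)·(-4) + (0)·(-1) = 0
  c_5 = 1·0 + (-2)·(-2) + 3·0 + (0)·(-4) + (4)·(-1) = 0
Expand coordinatewise in base 2:
  c_1 = 0
  c_2 = 0
  c_3 = 1 = 1·2^0
  c_4 = 0
  c_5 = 0
p-restricted factor λ_0 = (0, 0, 1, 0, 0)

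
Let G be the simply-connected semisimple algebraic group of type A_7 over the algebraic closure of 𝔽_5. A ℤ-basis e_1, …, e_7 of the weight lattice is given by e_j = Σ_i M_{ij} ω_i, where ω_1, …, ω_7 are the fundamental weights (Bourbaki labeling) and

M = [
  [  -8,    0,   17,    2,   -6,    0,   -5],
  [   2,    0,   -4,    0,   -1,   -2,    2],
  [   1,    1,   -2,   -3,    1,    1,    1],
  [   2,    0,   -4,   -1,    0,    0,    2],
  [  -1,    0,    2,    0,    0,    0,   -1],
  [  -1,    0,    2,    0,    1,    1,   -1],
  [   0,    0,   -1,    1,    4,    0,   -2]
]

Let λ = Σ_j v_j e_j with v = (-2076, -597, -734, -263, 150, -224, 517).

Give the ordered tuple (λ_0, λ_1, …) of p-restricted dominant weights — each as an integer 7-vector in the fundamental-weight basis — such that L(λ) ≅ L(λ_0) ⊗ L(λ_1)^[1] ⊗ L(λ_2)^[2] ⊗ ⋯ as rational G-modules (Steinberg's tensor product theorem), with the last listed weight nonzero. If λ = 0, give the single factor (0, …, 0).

((4, 1, 2, 1, 1, 2, 2), (3, 3, 0, 1, 3, 3, 2), (4, 4, 1, 3, 3, 0, 1))

Converting to the ω-basis (c_i = row i of M dotted with v = (-2076, -597, -734, -263, 150, -224, 517)):
  c_1 = (-8)·(-2076) + (0)·(-597) + (17)·(-734) + (2)·(-263) + (-6)·(150) + (0)·(-224) + (-5)·(517) = 119
  c_2 = (2)·(-2076) + (0)·(-597) + (-4)·(-734) + (0)·(-263) + (-1)·(150) + (-2)·(-224) + (2)·(517) = 116
  c_3 = (1)·(-2076) + (1)·(-597) + (-2)·(-734) + (-3)·(-263) + (1)·(150) + (1)·(-224) + (1)·(517) = 27
  c_4 = (2)·(-2076) + (0)·(-597) + (-4)·(-734) + (-1)·(-263) + (0)·(150) + (0)·(-224) + (2)·(517) = 81
  c_5 = (-1)·(-2076) + (0)·(-597) + (2)·(-734) + (0)·(-263) + (0)·(150) + (0)·(-224) + (-1)·(517) = 91
  c_6 = (-1)·(-2076) + (0)·(-597) + (2)·(-734) + (0)·(-263) + (1)·(150) + (1)·(-224) + (-1)·(517) = 17
  c_7 = (0)·(-2076) + (0)·(-597) + (-1)·(-734) + (1)·(-263) + (4)·(150) + (0)·(-224) + (-2)·(517) = 37
Expand coordinatewise in base 5:
  c_1 = 119 = 4·5^0 + 3·5^1 + 4·5^2
  c_2 = 116 = 1·5^0 + 3·5^1 + 4·5^2
  c_3 = 27 = 2·5^0 + 0·5^1 + 1·5^2
  c_4 = 81 = 1·5^0 + 1·5^1 + 3·5^2
  c_5 = 91 = 1·5^0 + 3·5^1 + 3·5^2
  c_6 = 17 = 2·5^0 + 3·5^1
  c_7 = 37 = 2·5^0 + 2·5^1 + 1·5^2
Factor λ_0 = (4, 1, 2, 1, 1, 2, 2)
Factor λ_1 = (3, 3, 0, 1, 3, 3, 2)
Factor λ_2 = (4, 4, 1, 3, 3, 0, 1)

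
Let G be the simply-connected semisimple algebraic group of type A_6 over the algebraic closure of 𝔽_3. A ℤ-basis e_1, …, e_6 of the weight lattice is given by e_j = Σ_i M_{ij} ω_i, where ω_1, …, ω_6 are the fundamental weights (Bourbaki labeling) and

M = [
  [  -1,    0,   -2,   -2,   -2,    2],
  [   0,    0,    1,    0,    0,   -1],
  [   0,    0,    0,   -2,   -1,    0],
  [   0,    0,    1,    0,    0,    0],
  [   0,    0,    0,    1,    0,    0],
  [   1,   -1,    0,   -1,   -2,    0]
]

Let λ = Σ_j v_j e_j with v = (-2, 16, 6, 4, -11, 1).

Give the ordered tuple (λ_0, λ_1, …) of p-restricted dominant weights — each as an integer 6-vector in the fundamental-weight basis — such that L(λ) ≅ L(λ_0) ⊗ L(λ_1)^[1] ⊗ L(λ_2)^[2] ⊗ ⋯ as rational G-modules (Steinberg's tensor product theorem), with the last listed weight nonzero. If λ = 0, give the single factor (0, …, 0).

((0, 2, 0, 0, 1, 0), (2, 1, 1, 2, 1, 0))

Compute c_i = Σ_j M_{ij} v_j with v = (-2, 16, 6, 4, -11, 1):
  c_1 = -1*-2 + 0*16 + -2*6 + -2*4 + -2*-11 + 2*1 = 6
  c_2 = 0*-2 + 0*16 + 1*6 + 0*4 + 0*-11 + -1*1 = 5
  c_3 = 0*-2 + 0*16 + 0*6 + -2*4 + -1*-11 + 0*1 = 3
  c_4 = 0*-2 + 0*16 + 1*6 + 0*4 + 0*-11 + 0*1 = 6
  c_5 = 0*-2 + 0*16 + 0*6 + 1*4 + 0*-11 + 0*1 = 4
  c_6 = 1*-2 + -1*16 + 0*6 + -1*4 + -2*-11 + 0*1 = 0
Expand coordinatewise in base 3:
  c_1 = 6 = 0·3^0 + 2·3^1
  c_2 = 5 = 2·3^0 + 1·3^1
  c_3 = 3 = 0·3^0 + 1·3^1
  c_4 = 6 = 0·3^0 + 2·3^1
  c_5 = 4 = 1·3^0 + 1·3^1
  c_6 = 0
Factor λ_0 = (0, 2, 0, 0, 1, 0)
Factor λ_1 = (2, 1, 1, 2, 1, 0)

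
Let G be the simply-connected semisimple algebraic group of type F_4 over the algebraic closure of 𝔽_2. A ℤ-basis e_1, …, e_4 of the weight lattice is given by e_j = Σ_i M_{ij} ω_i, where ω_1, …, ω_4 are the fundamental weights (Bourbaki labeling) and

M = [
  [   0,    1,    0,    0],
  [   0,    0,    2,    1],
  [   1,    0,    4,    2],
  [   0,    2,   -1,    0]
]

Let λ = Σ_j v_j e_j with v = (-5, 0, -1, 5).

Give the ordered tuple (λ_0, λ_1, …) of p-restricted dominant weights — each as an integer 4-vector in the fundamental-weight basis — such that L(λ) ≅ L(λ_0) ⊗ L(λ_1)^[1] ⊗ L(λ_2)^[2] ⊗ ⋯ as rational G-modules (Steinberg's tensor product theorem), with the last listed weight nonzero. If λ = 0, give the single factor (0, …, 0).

((0, 1, 1, 1), (0, 1, 0, 0))

Change of basis e → ω: c = M·v where v = (-5, 0, -1, 5):
  c_1 = (0)·(-5) + (1)·(0) + (0)·(-1) + (0)·(5) = 0
  c_2 = (0)·(-5) + (0)·(0) + (2)·(-1) + (1)·(5) = 3
  c_3 = (1)·(-5) + (0)·(0) + (4)·(-1) + (2)·(5) = 1
  c_4 = (0)·(-5) + (2)·(0) + (-1)·(-1) + (0)·(5) = 1
Expand coordinatewise in base 2:
  c_1 = 0
  c_2 = 3 = 1·2^0 + 1·2^1
  c_3 = 1 = 1·2^0
  c_4 = 1 = 1·2^0
Factor λ_0 = (0, 1, 1, 1)
Factor λ_1 = (0, 1, 0, 0)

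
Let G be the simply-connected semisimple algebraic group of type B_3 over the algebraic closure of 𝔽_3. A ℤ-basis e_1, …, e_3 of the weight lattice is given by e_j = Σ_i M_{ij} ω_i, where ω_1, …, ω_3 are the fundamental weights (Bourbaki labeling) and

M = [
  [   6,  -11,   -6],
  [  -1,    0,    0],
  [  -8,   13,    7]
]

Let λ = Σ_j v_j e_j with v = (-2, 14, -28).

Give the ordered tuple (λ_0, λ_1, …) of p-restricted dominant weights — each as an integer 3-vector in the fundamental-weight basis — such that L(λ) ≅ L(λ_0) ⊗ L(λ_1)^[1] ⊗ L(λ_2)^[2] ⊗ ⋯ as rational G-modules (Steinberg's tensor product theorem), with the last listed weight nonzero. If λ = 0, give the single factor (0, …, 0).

((2, 2, 2),)

ω-coordinates c = M·v, v = (-2, 14, -28):
  c_1 = (6)·(-2) + (-11)·(14) + (-6)·(-28) = 2
  c_2 = (-1)·(-2) + (0)·(14) + (0)·(-28) = 2
  c_3 = (-8)·(-2) + (13)·(14) + (7)·(-28) = 2
Expand coordinatewise in base 3:
  c_1 = 2 = 2·3^0
  c_2 = 2 = 2·3^0
  c_3 = 2 = 2·3^0
p-restricted factor λ_0 = (2, 2, 2)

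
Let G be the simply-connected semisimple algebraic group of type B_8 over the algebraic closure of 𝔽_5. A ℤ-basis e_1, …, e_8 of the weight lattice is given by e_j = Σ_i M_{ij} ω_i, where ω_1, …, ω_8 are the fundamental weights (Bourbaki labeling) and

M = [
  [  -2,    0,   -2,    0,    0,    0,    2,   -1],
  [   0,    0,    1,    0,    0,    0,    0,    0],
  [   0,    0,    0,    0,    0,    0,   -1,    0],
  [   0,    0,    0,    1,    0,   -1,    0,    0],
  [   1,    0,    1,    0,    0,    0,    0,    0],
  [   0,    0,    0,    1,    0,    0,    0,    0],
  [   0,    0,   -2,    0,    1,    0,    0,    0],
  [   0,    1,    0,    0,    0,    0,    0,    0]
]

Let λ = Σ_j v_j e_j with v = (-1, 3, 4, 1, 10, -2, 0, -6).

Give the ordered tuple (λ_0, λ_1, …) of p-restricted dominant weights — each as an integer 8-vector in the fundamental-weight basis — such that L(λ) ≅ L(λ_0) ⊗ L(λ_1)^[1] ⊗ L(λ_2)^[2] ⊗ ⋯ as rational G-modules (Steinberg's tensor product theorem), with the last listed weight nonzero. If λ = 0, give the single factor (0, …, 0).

((0, 4, 0, 3, 3, 1, 2, 3),)

Converting to the ω-basis (c_i = row i of M dotted with v = (-1, 3, 4, 1, 10, -2, 0, -6)):
  c_1 = (-2)·(-1) + 0·3 + (-2)·(4) + 0·1 + 0·10 + (0)·(-2) + 2·0 + (-1)·(-6) = 0
  c_2 = (0)·(-1) + 0·3 + 1·4 + 0·1 + 0·10 + (0)·(-2) + 0·0 + (0)·(-6) = 4
  c_3 = (0)·(-1) + 0·3 + 0·4 + 0·1 + 0·10 + (0)·(-2) + (-1)·(0) + (0)·(-6) = 0
  c_4 = (0)·(-1) + 0·3 + 0·4 + 1·1 + 0·10 + (-1)·(-2) + 0·0 + (0)·(-6) = 3
  c_5 = (1)·(-1) + 0·3 + 1·4 + 0·1 + 0·10 + (0)·(-2) + 0·0 + (0)·(-6) = 3
  c_6 = (0)·(-1) + 0·3 + 0·4 + 1·1 + 0·10 + (0)·(-2) + 0·0 + (0)·(-6) = 1
  c_7 = (0)·(-1) + 0·3 + (-2)·(4) + 0·1 + 1·10 + (0)·(-2) + 0·0 + (0)·(-6) = 2
  c_8 = (0)·(-1) + 1·3 + 0·4 + 0·1 + 0·10 + (0)·(-2) + 0·0 + (0)·(-6) = 3
Expand coordinatewise in base 5:
  c_1 = 0
  c_2 = 4 = 4·5^0
  c_3 = 0
  c_4 = 3 = 3·5^0
  c_5 = 3 = 3·5^0
  c_6 = 1 = 1·5^0
  c_7 = 2 = 2·5^0
  c_8 = 3 = 3·5^0
Factor λ_0 = (0, 4, 0, 3, 3, 1, 2, 3)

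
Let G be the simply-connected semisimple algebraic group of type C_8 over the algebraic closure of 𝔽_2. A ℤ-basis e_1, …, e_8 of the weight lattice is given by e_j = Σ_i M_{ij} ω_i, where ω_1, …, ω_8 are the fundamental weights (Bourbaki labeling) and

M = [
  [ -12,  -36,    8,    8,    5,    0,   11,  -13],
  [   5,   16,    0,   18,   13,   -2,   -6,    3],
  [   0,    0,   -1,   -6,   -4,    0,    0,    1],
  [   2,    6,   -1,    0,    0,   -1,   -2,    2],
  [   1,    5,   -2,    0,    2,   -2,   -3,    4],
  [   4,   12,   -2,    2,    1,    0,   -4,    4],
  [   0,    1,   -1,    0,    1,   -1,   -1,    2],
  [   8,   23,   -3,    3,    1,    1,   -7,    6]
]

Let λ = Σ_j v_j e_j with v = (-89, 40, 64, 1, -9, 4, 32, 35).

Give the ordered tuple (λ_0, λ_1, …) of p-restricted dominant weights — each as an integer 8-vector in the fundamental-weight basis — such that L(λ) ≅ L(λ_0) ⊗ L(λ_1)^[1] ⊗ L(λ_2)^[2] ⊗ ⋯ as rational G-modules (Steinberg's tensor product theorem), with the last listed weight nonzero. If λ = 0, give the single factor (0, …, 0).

((0, 1, 1, 0, 1, 1, 1, 0),)

Compute c_i = Σ_j M_{ij} v_j with v = (-89, 40, 64, 1, -9, 4, 32, 35):
  c_1 = (-12)·(-89) + (-36)·(40) + 8·64 + 8·1 + (5)·(-9) + 0·4 + 11·32 + (-13)·(35) = 0
  c_2 = (5)·(-89) + 16·40 + 0·64 + 18·1 + (13)·(-9) + (-2)·(4) + (-6)·(32) + 3·35 = 1
  c_3 = (0)·(-89) + 0·40 + (-1)·(64) + (-6)·(1) + (-4)·(-9) + 0·4 + 0·32 + 1·35 = 1
  c_4 = (2)·(-89) + 6·40 + (-1)·(64) + 0·1 + (0)·(-9) + (-1)·(4) + (-2)·(32) + 2·35 = 0
  c_5 = (1)·(-89) + 5·40 + (-2)·(64) + 0·1 + (2)·(-9) + (-2)·(4) + (-3)·(32) + 4·35 = 1
  c_6 = (4)·(-89) + 12·40 + (-2)·(64) + 2·1 + (1)·(-9) + 0·4 + (-4)·(32) + 4·35 = 1
  c_7 = (0)·(-89) + 1·40 + (-1)·(64) + 0·1 + (1)·(-9) + (-1)·(4) + (-1)·(32) + 2·35 = 1
  c_8 = (8)·(-89) + 23·40 + (-3)·(64) + 3·1 + (1)·(-9) + 1·4 + (-7)·(32) + 6·35 = 0
Base-2 expansion of each c_i:
  c_1 = 0
  c_2 = 1 = 1·2^0
  c_3 = 1 = 1·2^0
  c_4 = 0
  c_5 = 1 = 1·2^0
  c_6 = 1 = 1·2^0
  c_7 = 1 = 1·2^0
  c_8 = 0
Factor λ_0 = (0, 1, 1, 0, 1, 1, 1, 0)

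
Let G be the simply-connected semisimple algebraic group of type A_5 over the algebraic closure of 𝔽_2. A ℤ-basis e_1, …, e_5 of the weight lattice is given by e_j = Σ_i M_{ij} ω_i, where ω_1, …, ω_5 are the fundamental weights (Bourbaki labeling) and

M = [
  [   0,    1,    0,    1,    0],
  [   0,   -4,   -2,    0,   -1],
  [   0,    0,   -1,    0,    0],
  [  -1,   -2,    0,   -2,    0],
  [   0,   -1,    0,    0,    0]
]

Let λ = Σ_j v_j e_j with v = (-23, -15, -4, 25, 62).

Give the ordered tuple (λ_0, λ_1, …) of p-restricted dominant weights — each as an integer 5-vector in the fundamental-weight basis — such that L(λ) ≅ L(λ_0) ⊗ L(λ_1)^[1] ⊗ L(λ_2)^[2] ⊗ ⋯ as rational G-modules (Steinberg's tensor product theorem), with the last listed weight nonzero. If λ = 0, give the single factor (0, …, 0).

((0, 0, 0, 1, 1), (1, 1, 0, 1, 1), (0, 1, 1, 0, 1), (1, 0, 0, 0, 1))

ω-coordinates c = M·v, v = (-23, -15, -4, 25, 62):
  c_1 = (0)·(-23) + (1)·(-15) + (0)·(-4) + (1)·(25) + (0)·(62) = 10
  c_2 = (0)·(-23) + (-4)·(-15) + (-2)·(-4) + (0)·(25) + (-1)·(62) = 6
  c_3 = (0)·(-23) + (0)·(-15) + (-1)·(-4) + (0)·(25) + (0)·(62) = 4
  c_4 = (-1)·(-23) + (-2)·(-15) + (0)·(-4) + (-2)·(25) + (0)·(62) = 3
  c_5 = (0)·(-23) + (-1)·(-15) + (0)·(-4) + (0)·(25) + (0)·(62) = 15
Expand coordinatewise in base 2:
  c_1 = 10 = 0·2^0 + 1·2^1 + 0·2^2 + 1·2^3
  c_2 = 6 = 0·2^0 + 1·2^1 + 1·2^2
  c_3 = 4 = 0·2^0 + 0·2^1 + 1·2^2
  c_4 = 3 = 1·2^0 + 1·2^1
  c_5 = 15 = 1·2^0 + 1·2^1 + 1·2^2 + 1·2^3
Factor λ_0 = (0, 0, 0, 1, 1)
Factor λ_1 = (1, 1, 0, 1, 1)
Factor λ_2 = (0, 1, 1, 0, 1)
Factor λ_3 = (1, 0, 0, 0, 1)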